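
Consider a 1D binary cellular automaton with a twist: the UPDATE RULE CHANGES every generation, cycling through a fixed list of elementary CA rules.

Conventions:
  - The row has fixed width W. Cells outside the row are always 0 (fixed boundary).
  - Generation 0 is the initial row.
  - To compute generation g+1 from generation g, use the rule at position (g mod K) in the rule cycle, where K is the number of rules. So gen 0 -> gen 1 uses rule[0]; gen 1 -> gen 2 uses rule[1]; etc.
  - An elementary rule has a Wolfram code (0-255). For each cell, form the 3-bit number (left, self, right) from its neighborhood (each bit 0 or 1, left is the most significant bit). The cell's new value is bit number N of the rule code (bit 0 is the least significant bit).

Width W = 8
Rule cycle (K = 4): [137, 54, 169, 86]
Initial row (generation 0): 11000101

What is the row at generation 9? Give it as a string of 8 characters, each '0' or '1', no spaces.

Gen 0: 11000101
Gen 1 (rule 137): 10010000
Gen 2 (rule 54): 11111000
Gen 3 (rule 169): 11110011
Gen 4 (rule 86): 00011101
Gen 5 (rule 137): 11011000
Gen 6 (rule 54): 00100100
Gen 7 (rule 169): 10000001
Gen 8 (rule 86): 11000011
Gen 9 (rule 137): 10011010

Answer: 10011010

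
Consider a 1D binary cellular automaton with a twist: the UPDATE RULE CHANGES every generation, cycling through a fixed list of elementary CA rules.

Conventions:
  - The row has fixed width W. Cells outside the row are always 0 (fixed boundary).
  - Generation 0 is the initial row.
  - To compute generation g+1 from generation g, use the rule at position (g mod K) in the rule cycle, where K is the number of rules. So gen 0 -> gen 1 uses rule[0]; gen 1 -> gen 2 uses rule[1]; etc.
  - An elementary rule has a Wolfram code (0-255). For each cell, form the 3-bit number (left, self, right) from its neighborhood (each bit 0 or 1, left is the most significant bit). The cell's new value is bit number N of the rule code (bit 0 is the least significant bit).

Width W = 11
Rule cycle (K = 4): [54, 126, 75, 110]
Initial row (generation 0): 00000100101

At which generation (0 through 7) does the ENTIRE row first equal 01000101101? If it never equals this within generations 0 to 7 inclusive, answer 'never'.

Gen 0: 00000100101
Gen 1 (rule 54): 00001111111
Gen 2 (rule 126): 00011000001
Gen 3 (rule 75): 11111011110
Gen 4 (rule 110): 10001110010
Gen 5 (rule 54): 11010001111
Gen 6 (rule 126): 11111011001
Gen 7 (rule 75): 10001011010

Answer: never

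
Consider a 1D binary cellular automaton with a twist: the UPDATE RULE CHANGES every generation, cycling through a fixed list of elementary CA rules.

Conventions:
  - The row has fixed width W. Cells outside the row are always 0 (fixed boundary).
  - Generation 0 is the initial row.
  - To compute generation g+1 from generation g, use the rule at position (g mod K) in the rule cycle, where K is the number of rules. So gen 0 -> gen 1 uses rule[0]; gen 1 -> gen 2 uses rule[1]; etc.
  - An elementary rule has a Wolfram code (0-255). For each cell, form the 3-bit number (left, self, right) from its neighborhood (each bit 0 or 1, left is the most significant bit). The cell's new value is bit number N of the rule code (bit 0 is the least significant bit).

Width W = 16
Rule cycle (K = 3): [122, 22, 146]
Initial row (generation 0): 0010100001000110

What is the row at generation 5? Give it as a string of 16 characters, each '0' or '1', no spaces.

Gen 0: 0010100001000110
Gen 1 (rule 122): 0101010010101111
Gen 2 (rule 22): 1101011110100000
Gen 3 (rule 146): 0000001100010000
Gen 4 (rule 122): 0000011110101000
Gen 5 (rule 22): 0000100000101100

Answer: 0000100000101100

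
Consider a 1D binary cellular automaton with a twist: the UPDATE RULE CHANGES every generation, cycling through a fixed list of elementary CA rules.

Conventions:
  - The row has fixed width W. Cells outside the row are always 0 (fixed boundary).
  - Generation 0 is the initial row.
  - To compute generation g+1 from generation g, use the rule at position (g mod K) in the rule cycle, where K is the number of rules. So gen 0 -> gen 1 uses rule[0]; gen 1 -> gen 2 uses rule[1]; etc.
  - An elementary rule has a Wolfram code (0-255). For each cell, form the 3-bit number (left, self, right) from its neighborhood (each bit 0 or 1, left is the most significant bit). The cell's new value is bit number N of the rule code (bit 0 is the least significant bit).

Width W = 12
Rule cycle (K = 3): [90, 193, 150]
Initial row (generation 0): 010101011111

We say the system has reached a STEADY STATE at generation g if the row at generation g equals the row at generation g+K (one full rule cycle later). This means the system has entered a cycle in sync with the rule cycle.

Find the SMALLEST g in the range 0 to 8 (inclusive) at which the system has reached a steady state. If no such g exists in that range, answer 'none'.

Gen 0: 010101011111
Gen 1 (rule 90): 100000010001
Gen 2 (rule 193): 001111000100
Gen 3 (rule 150): 010110101110
Gen 4 (rule 90): 100110001011
Gen 5 (rule 193): 000010100001
Gen 6 (rule 150): 000110110011
Gen 7 (rule 90): 001110111111
Gen 8 (rule 193): 100110011111
Gen 9 (rule 150): 111001101110
Gen 10 (rule 90): 101111101011
Gen 11 (rule 193): 000111100001

Answer: none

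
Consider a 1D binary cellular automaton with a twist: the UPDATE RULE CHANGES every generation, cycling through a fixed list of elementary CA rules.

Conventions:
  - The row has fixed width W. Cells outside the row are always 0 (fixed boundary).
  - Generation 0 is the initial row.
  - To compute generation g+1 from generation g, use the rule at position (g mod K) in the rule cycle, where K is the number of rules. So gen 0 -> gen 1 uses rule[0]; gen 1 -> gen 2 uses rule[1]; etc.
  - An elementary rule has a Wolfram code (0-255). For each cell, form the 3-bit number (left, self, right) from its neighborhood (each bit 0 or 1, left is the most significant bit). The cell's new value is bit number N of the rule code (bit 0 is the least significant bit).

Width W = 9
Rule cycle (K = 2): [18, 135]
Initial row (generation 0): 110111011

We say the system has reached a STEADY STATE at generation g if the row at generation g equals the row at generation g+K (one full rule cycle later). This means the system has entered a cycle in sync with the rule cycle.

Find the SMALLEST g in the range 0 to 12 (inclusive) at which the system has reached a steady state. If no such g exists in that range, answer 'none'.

Gen 0: 110111011
Gen 1 (rule 18): 000000000
Gen 2 (rule 135): 111111111
Gen 3 (rule 18): 000000000
Gen 4 (rule 135): 111111111
Gen 5 (rule 18): 000000000
Gen 6 (rule 135): 111111111
Gen 7 (rule 18): 000000000
Gen 8 (rule 135): 111111111
Gen 9 (rule 18): 000000000
Gen 10 (rule 135): 111111111
Gen 11 (rule 18): 000000000
Gen 12 (rule 135): 111111111
Gen 13 (rule 18): 000000000
Gen 14 (rule 135): 111111111

Answer: 1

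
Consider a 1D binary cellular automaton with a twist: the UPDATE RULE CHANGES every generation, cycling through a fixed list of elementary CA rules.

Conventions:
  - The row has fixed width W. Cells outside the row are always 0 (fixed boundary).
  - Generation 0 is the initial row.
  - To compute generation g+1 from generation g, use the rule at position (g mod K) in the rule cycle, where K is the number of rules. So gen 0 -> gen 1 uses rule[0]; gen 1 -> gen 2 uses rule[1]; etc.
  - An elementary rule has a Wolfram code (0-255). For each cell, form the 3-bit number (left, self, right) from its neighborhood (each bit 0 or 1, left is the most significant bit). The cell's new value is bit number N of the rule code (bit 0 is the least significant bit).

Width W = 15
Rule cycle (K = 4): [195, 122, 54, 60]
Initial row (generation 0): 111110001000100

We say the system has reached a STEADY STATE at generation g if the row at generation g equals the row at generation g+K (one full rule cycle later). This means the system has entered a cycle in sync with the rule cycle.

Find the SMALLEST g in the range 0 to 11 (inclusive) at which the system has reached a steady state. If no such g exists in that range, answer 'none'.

Gen 0: 111110001000100
Gen 1 (rule 195): 011110110011001
Gen 2 (rule 122): 110011111111110
Gen 3 (rule 54): 001100000000001
Gen 4 (rule 60): 001010000000001
Gen 5 (rule 195): 110000111111110
Gen 6 (rule 122): 111001100000011
Gen 7 (rule 54): 000110010000100
Gen 8 (rule 60): 000101011000110
Gen 9 (rule 195): 111000001011010
Gen 10 (rule 122): 101100010111101
Gen 11 (rule 54): 110010111000011
Gen 12 (rule 60): 101011100100010
Gen 13 (rule 195): 000001101001100
Gen 14 (rule 122): 000011110111110
Gen 15 (rule 54): 000100001000001

Answer: none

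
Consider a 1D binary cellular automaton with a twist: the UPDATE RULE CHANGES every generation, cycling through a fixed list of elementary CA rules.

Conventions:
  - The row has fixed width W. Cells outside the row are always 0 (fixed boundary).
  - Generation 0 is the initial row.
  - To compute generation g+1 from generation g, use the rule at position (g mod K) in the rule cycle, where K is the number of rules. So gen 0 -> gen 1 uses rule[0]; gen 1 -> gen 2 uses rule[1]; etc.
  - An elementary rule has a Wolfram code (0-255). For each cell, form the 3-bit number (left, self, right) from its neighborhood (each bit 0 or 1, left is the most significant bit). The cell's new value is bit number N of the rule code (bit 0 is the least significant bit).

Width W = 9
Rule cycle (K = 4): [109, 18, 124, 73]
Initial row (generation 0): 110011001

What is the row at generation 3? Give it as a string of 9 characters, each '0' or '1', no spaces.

Gen 0: 110011001
Gen 1 (rule 109): 110011001
Gen 2 (rule 18): 001100110
Gen 3 (rule 124): 001110111

Answer: 001110111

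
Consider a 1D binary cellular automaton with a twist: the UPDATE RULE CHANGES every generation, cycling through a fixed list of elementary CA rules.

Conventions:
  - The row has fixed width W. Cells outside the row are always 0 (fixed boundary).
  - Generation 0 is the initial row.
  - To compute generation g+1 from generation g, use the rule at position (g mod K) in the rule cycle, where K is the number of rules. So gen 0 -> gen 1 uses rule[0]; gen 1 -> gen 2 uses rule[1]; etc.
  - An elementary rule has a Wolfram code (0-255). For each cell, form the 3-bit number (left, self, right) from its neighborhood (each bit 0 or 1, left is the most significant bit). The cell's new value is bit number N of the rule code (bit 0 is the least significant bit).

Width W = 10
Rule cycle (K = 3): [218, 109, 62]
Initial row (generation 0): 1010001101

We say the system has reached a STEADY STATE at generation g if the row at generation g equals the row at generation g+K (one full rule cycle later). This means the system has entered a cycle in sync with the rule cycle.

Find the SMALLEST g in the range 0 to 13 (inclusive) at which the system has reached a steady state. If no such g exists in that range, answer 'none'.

Gen 0: 1010001101
Gen 1 (rule 218): 0001011100
Gen 2 (rule 109): 1101110101
Gen 3 (rule 62): 1011001111
Gen 4 (rule 218): 0011111111
Gen 5 (rule 109): 1010000001
Gen 6 (rule 62): 1111000011
Gen 7 (rule 218): 1111100111
Gen 8 (rule 109): 1000100101
Gen 9 (rule 62): 1101111111
Gen 10 (rule 218): 1101111111
Gen 11 (rule 109): 1111000001
Gen 12 (rule 62): 1000100011
Gen 13 (rule 218): 0101010111
Gen 14 (rule 109): 0111111101
Gen 15 (rule 62): 1100000011
Gen 16 (rule 218): 1110000111

Answer: none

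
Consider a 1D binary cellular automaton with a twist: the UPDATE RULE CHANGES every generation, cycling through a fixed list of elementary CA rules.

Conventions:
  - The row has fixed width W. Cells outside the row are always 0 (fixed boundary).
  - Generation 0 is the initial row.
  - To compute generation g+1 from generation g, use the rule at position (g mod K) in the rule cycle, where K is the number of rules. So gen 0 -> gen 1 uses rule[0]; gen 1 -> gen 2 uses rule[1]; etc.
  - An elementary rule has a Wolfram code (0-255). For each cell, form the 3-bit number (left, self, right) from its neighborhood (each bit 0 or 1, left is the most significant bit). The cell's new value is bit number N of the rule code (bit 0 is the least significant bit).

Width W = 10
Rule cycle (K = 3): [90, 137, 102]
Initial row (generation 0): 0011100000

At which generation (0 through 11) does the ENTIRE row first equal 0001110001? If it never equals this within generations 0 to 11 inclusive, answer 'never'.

Gen 0: 0011100000
Gen 1 (rule 90): 0110110000
Gen 2 (rule 137): 0100100111
Gen 3 (rule 102): 1101101001
Gen 4 (rule 90): 1101100110
Gen 5 (rule 137): 1001000100
Gen 6 (rule 102): 1011001100
Gen 7 (rule 90): 0011111110
Gen 8 (rule 137): 1011111100
Gen 9 (rule 102): 1100000100
Gen 10 (rule 90): 1110001010
Gen 11 (rule 137): 1100100000

Answer: never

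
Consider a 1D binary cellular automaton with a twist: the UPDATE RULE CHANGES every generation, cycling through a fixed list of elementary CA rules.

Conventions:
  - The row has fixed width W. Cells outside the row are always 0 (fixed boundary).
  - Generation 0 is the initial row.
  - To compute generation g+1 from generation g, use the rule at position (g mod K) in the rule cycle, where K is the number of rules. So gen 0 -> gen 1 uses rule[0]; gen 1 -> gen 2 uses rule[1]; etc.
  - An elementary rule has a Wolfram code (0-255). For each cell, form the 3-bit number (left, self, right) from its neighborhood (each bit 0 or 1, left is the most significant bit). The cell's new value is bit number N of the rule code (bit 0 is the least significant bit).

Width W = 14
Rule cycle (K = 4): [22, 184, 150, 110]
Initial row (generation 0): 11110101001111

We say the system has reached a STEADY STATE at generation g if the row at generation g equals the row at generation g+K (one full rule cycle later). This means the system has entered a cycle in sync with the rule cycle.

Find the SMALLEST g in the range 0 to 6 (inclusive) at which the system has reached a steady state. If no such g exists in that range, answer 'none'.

Answer: none

Derivation:
Gen 0: 11110101001111
Gen 1 (rule 22): 00000101110000
Gen 2 (rule 184): 00000011101000
Gen 3 (rule 150): 00000101001100
Gen 4 (rule 110): 00001111011100
Gen 5 (rule 22): 00010000000010
Gen 6 (rule 184): 00001000000001
Gen 7 (rule 150): 00011100000011
Gen 8 (rule 110): 00110100000111
Gen 9 (rule 22): 01000110001000
Gen 10 (rule 184): 00100101000100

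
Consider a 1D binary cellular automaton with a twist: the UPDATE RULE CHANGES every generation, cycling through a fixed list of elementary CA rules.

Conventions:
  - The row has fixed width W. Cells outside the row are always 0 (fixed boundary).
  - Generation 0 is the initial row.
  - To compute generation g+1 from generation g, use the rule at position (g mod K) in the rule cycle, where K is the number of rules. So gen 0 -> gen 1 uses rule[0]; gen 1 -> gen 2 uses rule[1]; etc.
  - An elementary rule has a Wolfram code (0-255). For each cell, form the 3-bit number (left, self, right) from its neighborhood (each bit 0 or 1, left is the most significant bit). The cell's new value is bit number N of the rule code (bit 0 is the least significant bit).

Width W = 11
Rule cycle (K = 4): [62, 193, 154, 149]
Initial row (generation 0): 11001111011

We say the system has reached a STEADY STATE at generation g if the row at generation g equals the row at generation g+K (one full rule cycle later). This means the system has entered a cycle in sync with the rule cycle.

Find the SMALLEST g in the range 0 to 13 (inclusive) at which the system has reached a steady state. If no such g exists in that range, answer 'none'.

Gen 0: 11001111011
Gen 1 (rule 62): 10111000110
Gen 2 (rule 193): 00011010010
Gen 3 (rule 154): 00110001101
Gen 4 (rule 149): 10001100001
Gen 5 (rule 62): 11011010011
Gen 6 (rule 193): 01001000001
Gen 7 (rule 154): 10110100010
Gen 8 (rule 149): 10000111011
Gen 9 (rule 62): 11001100110
Gen 10 (rule 193): 01000100010
Gen 11 (rule 154): 10101010101
Gen 12 (rule 149): 10101010101
Gen 13 (rule 62): 11111111111
Gen 14 (rule 193): 01111111111
Gen 15 (rule 154): 11111111110
Gen 16 (rule 149): 01111111101
Gen 17 (rule 62): 11000000011

Answer: none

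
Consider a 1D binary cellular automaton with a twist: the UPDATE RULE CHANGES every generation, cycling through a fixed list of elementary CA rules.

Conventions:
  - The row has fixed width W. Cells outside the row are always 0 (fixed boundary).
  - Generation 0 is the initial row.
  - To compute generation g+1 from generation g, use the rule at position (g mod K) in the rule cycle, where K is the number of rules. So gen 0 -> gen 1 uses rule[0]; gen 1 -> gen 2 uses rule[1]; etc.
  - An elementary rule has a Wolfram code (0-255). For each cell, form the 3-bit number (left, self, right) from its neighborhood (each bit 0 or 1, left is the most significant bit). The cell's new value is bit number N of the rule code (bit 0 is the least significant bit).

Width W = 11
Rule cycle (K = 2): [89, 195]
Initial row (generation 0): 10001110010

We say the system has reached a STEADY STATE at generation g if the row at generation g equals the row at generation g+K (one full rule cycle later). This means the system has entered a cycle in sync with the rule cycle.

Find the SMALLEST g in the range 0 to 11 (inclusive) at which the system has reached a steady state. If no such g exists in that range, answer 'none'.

Gen 0: 10001110010
Gen 1 (rule 89): 01101011001
Gen 2 (rule 195): 10100001010
Gen 3 (rule 89): 00011100001
Gen 4 (rule 195): 11101101110
Gen 5 (rule 89): 10101101011
Gen 6 (rule 195): 00000100001
Gen 7 (rule 89): 11110011100
Gen 8 (rule 195): 01110101101
Gen 9 (rule 89): 01010001100
Gen 10 (rule 195): 10000110101
Gen 11 (rule 89): 01110110000
Gen 12 (rule 195): 10110010111
Gen 13 (rule 89): 00111000101

Answer: none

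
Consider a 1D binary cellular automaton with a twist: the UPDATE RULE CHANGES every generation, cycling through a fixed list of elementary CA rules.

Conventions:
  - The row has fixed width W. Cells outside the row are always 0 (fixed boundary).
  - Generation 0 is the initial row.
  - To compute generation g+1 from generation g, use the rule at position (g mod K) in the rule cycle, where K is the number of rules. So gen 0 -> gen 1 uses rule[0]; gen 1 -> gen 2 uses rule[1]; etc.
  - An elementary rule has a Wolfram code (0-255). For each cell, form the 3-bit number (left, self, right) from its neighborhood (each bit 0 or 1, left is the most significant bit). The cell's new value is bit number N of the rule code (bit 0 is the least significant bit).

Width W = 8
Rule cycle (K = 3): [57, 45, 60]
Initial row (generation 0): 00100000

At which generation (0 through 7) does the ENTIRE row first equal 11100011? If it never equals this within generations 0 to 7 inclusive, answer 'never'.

Gen 0: 00100000
Gen 1 (rule 57): 10011111
Gen 2 (rule 45): 10010000
Gen 3 (rule 60): 11011000
Gen 4 (rule 57): 10110111
Gen 5 (rule 45): 11101100
Gen 6 (rule 60): 10011010
Gen 7 (rule 57): 01010101

Answer: never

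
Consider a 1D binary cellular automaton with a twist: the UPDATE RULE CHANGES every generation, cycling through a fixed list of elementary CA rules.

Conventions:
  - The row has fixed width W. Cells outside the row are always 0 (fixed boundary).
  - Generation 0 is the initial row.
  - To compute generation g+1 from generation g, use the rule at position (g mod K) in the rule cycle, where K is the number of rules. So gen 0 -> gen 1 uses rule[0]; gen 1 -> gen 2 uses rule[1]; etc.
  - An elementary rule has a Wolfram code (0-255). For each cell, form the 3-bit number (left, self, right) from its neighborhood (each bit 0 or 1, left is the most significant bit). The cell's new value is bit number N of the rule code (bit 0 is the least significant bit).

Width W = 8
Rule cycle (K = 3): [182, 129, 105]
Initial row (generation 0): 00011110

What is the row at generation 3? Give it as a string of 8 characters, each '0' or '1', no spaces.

Gen 0: 00011110
Gen 1 (rule 182): 00101101
Gen 2 (rule 129): 10000000
Gen 3 (rule 105): 00111111

Answer: 00111111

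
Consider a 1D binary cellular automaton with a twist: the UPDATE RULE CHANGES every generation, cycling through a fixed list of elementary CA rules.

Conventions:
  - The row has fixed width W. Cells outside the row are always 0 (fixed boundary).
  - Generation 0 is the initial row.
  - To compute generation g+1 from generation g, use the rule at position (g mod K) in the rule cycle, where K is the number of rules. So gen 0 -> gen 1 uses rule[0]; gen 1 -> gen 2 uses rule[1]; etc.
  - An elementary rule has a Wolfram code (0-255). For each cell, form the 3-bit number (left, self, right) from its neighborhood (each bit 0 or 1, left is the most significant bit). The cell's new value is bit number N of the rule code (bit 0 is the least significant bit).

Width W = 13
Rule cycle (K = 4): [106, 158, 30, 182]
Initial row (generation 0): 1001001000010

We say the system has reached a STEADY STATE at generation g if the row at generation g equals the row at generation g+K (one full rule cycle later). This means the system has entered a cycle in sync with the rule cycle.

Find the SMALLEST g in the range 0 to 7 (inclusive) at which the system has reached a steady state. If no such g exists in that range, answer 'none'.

Gen 0: 1001001000010
Gen 1 (rule 106): 0010010000100
Gen 2 (rule 158): 0111111001110
Gen 3 (rule 30): 1100000111001
Gen 4 (rule 182): 0010001010111
Gen 5 (rule 106): 0100010101101
Gen 6 (rule 158): 1110110101001
Gen 7 (rule 30): 1000100101111
Gen 8 (rule 182): 1101111110110
Gen 9 (rule 106): 1111000011110
Gen 10 (rule 158): 1110100111101
Gen 11 (rule 30): 1000111100001

Answer: none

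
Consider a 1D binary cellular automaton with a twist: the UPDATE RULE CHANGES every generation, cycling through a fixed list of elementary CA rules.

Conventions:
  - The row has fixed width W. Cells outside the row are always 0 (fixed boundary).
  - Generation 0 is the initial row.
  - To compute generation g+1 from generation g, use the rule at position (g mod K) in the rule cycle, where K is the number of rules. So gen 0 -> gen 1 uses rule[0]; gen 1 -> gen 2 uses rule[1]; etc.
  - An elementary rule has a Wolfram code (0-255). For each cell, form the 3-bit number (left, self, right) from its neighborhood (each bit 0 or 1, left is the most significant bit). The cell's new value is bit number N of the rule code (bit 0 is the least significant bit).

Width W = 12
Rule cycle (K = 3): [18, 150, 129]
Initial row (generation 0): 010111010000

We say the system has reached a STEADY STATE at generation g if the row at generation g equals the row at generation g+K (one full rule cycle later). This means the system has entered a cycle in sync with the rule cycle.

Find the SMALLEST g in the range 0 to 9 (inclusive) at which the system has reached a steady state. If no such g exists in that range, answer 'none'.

Answer: none

Derivation:
Gen 0: 010111010000
Gen 1 (rule 18): 100000001000
Gen 2 (rule 150): 110000011100
Gen 3 (rule 129): 000111001001
Gen 4 (rule 18): 001000110110
Gen 5 (rule 150): 011101000001
Gen 6 (rule 129): 001000011100
Gen 7 (rule 18): 010100100010
Gen 8 (rule 150): 110111110111
Gen 9 (rule 129): 000011100010
Gen 10 (rule 18): 000100010101
Gen 11 (rule 150): 001110110101
Gen 12 (rule 129): 100100000000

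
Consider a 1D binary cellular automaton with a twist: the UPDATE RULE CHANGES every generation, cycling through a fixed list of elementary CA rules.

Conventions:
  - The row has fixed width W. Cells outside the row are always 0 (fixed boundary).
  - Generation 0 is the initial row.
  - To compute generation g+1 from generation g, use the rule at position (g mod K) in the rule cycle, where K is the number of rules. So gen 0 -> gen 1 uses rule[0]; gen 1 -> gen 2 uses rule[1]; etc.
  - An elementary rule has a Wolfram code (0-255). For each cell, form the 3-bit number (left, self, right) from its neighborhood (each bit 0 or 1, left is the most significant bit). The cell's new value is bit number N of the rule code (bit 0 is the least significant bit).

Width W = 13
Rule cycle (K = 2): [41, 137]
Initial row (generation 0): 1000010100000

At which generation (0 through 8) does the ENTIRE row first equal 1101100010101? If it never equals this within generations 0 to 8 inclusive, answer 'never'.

Gen 0: 1000010100000
Gen 1 (rule 41): 0011001001111
Gen 2 (rule 137): 1010000001110
Gen 3 (rule 41): 0100111101000
Gen 4 (rule 137): 0000111000011
Gen 5 (rule 41): 1110100011010
Gen 6 (rule 137): 1100001010000
Gen 7 (rule 41): 1001100100111
Gen 8 (rule 137): 0001000000110

Answer: never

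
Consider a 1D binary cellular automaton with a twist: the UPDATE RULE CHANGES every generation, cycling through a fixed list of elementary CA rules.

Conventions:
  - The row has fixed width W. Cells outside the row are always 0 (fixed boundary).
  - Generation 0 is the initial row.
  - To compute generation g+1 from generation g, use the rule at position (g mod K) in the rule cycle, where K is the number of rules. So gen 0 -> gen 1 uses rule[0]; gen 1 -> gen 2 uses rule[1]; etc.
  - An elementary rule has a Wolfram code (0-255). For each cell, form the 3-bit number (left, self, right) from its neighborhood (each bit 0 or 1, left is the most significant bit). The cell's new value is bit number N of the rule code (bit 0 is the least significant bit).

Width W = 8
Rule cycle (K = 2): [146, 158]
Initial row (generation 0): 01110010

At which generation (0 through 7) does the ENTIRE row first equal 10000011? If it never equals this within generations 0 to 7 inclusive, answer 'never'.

Answer: never

Derivation:
Gen 0: 01110010
Gen 1 (rule 146): 10101101
Gen 2 (rule 158): 10101001
Gen 3 (rule 146): 00000110
Gen 4 (rule 158): 00001101
Gen 5 (rule 146): 00010000
Gen 6 (rule 158): 00111000
Gen 7 (rule 146): 01010100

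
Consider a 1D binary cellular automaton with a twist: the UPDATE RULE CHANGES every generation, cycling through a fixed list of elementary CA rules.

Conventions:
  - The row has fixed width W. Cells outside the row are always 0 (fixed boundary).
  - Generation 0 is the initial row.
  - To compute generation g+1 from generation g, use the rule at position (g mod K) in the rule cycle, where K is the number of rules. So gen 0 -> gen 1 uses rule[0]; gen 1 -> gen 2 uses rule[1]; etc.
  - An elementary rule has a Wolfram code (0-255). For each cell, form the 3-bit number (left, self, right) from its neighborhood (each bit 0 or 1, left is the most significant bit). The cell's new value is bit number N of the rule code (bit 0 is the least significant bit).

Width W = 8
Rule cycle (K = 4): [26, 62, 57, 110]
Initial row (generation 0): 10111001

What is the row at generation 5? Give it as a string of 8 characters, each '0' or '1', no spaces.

Gen 0: 10111001
Gen 1 (rule 26): 00100110
Gen 2 (rule 62): 01111101
Gen 3 (rule 57): 01000010
Gen 4 (rule 110): 11000110
Gen 5 (rule 26): 10101101

Answer: 10101101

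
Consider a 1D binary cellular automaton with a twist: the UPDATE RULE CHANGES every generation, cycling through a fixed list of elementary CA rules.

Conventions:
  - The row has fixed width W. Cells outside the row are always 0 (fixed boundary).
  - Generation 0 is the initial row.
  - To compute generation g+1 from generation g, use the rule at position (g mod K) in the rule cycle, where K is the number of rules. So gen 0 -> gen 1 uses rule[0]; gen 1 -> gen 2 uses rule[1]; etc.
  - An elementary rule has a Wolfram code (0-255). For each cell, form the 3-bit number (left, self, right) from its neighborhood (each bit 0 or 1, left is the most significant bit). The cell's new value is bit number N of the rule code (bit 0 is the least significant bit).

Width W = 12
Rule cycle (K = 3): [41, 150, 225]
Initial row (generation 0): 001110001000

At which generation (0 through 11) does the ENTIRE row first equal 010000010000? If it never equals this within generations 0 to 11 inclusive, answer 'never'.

Gen 0: 001110001000
Gen 1 (rule 41): 101000100011
Gen 2 (rule 150): 101101110100
Gen 3 (rule 225): 010110111001
Gen 4 (rule 41): 001101100000
Gen 5 (rule 150): 010000010000
Gen 6 (rule 225): 000111000111
Gen 7 (rule 41): 110100010100
Gen 8 (rule 150): 000110110110
Gen 9 (rule 225): 110011011010
Gen 10 (rule 41): 100010110100
Gen 11 (rule 150): 110110000110

Answer: 5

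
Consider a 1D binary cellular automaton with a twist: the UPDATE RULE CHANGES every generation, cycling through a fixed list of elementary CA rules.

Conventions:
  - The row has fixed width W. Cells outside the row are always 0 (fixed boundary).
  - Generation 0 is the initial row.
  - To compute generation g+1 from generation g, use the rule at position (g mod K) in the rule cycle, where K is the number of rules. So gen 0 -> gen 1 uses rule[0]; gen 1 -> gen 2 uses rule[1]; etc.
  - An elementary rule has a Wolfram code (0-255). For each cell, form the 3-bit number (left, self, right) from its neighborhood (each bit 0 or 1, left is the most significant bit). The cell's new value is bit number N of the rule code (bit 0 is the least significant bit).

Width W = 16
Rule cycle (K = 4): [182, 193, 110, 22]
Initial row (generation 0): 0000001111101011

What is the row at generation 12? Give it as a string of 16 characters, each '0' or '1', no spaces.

Gen 0: 0000001111101011
Gen 1 (rule 182): 0000010111011100
Gen 2 (rule 193): 1111000011001101
Gen 3 (rule 110): 1001000111011111
Gen 4 (rule 22): 1111101000000000
Gen 5 (rule 182): 0111011100000000
Gen 6 (rule 193): 0011001101111111
Gen 7 (rule 110): 0111011111000001
Gen 8 (rule 22): 1000000000100011
Gen 9 (rule 182): 1100000001110100
Gen 10 (rule 193): 0101111100110001
Gen 11 (rule 110): 1111000101110011
Gen 12 (rule 22): 0000101100001100

Answer: 0000101100001100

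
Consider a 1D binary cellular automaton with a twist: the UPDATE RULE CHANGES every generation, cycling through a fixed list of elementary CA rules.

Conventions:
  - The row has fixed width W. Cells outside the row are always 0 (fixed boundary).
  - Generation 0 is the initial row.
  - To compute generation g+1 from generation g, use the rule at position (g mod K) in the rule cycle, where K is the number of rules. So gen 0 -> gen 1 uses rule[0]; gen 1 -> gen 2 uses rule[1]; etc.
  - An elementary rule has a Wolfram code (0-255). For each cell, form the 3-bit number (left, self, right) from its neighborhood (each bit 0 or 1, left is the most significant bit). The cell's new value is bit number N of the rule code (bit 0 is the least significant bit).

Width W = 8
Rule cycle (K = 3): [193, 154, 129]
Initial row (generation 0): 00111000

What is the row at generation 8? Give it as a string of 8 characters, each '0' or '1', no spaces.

Answer: 11011000

Derivation:
Gen 0: 00111000
Gen 1 (rule 193): 10011011
Gen 2 (rule 154): 01110010
Gen 3 (rule 129): 00100000
Gen 4 (rule 193): 10001111
Gen 5 (rule 154): 01011110
Gen 6 (rule 129): 00001100
Gen 7 (rule 193): 11100101
Gen 8 (rule 154): 11011000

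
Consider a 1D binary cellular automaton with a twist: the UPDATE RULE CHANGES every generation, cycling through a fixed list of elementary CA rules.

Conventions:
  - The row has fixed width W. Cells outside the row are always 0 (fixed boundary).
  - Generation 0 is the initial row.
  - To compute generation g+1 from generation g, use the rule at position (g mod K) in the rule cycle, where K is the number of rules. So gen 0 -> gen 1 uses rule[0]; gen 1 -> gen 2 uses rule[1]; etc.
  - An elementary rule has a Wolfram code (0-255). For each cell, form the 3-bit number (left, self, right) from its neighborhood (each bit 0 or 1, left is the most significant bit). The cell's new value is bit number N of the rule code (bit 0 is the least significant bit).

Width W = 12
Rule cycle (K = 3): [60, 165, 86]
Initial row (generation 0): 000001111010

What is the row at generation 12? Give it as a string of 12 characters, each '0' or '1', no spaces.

Answer: 101000111001

Derivation:
Gen 0: 000001111010
Gen 1 (rule 60): 000001000111
Gen 2 (rule 165): 111101010010
Gen 3 (rule 86): 000101011111
Gen 4 (rule 60): 000111110000
Gen 5 (rule 165): 110011100111
Gen 6 (rule 86): 011100111001
Gen 7 (rule 60): 010010100101
Gen 8 (rule 165): 010011100111
Gen 9 (rule 86): 111100111001
Gen 10 (rule 60): 100010100101
Gen 11 (rule 165): 101011100111
Gen 12 (rule 86): 101000111001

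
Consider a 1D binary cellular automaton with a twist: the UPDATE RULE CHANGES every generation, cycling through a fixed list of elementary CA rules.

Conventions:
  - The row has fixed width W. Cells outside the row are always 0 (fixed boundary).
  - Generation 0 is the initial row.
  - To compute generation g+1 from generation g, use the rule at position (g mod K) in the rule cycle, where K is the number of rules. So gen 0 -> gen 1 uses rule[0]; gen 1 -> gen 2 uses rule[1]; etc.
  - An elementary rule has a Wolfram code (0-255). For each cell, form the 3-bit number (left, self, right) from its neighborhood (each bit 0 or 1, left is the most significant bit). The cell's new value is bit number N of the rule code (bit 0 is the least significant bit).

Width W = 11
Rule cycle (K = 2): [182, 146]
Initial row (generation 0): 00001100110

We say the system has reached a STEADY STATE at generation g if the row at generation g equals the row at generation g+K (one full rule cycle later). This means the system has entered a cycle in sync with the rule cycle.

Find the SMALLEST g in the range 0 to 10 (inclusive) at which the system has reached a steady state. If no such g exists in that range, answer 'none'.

Answer: 6

Derivation:
Gen 0: 00001100110
Gen 1 (rule 182): 00010011001
Gen 2 (rule 146): 00101100110
Gen 3 (rule 182): 01110011001
Gen 4 (rule 146): 10101100110
Gen 5 (rule 182): 11110011001
Gen 6 (rule 146): 01101100110
Gen 7 (rule 182): 10010011001
Gen 8 (rule 146): 01101100110
Gen 9 (rule 182): 10010011001
Gen 10 (rule 146): 01101100110
Gen 11 (rule 182): 10010011001
Gen 12 (rule 146): 01101100110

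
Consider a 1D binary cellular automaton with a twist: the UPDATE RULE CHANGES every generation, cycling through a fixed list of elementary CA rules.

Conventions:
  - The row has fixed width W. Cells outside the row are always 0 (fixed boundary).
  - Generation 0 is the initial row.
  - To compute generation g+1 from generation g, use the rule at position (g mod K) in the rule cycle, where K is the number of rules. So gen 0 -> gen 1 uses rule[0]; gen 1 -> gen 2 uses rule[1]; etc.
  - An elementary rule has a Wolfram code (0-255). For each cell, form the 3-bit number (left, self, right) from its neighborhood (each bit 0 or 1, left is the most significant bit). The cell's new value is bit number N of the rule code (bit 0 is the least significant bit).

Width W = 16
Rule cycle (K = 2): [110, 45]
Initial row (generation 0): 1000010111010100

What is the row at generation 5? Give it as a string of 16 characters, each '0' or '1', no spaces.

Gen 0: 1000010111010100
Gen 1 (rule 110): 1000111101111100
Gen 2 (rule 45): 1010100011000001
Gen 3 (rule 110): 1111100111000011
Gen 4 (rule 45): 1000000100011010
Gen 5 (rule 110): 1000001100111110

Answer: 1000001100111110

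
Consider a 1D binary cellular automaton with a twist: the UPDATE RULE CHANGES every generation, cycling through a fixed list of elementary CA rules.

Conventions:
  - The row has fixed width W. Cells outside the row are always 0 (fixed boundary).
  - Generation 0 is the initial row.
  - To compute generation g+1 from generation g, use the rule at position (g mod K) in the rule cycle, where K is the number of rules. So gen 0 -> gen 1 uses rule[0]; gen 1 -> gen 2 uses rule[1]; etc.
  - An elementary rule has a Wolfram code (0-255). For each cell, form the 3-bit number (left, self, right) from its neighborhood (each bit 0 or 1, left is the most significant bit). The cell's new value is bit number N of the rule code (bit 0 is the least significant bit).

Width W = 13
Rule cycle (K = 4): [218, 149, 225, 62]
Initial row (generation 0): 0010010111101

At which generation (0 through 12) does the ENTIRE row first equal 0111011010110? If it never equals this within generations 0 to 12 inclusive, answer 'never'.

Gen 0: 0010010111101
Gen 1 (rule 218): 0101100111100
Gen 2 (rule 149): 0100010011011
Gen 3 (rule 225): 0001000001101
Gen 4 (rule 62): 0011100011011
Gen 5 (rule 218): 0111110111011
Gen 6 (rule 149): 0011100010000
Gen 7 (rule 225): 1001101000111
Gen 8 (rule 62): 1111011101100
Gen 9 (rule 218): 1111011101110
Gen 10 (rule 149): 0110001000101
Gen 11 (rule 225): 0010100010010
Gen 12 (rule 62): 0111110111111

Answer: never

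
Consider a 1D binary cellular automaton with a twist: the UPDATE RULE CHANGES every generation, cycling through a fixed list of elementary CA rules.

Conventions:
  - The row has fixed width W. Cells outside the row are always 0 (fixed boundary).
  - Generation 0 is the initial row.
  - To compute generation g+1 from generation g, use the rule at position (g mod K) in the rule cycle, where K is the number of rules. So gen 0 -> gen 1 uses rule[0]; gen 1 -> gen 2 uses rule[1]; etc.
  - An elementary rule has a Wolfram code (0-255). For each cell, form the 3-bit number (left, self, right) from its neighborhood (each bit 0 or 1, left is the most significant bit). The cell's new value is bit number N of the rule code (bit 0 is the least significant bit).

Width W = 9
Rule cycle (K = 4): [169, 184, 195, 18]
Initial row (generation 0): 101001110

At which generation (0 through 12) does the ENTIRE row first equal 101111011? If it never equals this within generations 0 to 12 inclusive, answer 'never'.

Gen 0: 101001110
Gen 1 (rule 169): 010001100
Gen 2 (rule 184): 001001010
Gen 3 (rule 195): 110010000
Gen 4 (rule 18): 001101000
Gen 5 (rule 169): 101010011
Gen 6 (rule 184): 010101010
Gen 7 (rule 195): 100000000
Gen 8 (rule 18): 010000000
Gen 9 (rule 169): 000111111
Gen 10 (rule 184): 000111110
Gen 11 (rule 195): 111011110
Gen 12 (rule 18): 000000001

Answer: never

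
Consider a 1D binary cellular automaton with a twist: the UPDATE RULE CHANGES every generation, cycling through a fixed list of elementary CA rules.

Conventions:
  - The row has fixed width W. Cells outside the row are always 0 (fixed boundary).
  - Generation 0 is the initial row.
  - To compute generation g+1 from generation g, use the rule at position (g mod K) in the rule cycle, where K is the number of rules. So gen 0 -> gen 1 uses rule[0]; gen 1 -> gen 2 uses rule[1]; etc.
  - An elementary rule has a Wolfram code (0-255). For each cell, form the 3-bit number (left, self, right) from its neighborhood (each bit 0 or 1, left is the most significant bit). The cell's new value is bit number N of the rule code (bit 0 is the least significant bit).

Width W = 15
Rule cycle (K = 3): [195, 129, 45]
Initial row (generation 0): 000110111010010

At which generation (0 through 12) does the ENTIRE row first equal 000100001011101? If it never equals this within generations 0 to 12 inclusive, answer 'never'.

Answer: never

Derivation:
Gen 0: 000110111010010
Gen 1 (rule 195): 111010011000100
Gen 2 (rule 129): 010000000010001
Gen 3 (rule 45): 010111111010101
Gen 4 (rule 195): 100011111000000
Gen 5 (rule 129): 001001110011111
Gen 6 (rule 45): 101001000010000
Gen 7 (rule 195): 000010011100111
Gen 8 (rule 129): 111000001000010
Gen 9 (rule 45): 100011101011010
Gen 10 (rule 195): 001101100001000
Gen 11 (rule 129): 100000001100011
Gen 12 (rule 45): 101111101001010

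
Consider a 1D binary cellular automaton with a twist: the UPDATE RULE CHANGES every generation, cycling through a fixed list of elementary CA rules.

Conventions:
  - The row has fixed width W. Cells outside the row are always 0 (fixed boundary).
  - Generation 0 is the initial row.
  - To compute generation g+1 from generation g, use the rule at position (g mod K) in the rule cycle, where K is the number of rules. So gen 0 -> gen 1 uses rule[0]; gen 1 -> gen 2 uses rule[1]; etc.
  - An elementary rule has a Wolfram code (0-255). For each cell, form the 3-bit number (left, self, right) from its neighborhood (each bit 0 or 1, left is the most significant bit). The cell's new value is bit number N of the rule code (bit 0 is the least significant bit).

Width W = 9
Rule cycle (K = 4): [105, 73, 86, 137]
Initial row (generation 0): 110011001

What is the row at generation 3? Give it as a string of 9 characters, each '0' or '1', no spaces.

Gen 0: 110011001
Gen 1 (rule 105): 110011000
Gen 2 (rule 73): 110011011
Gen 3 (rule 86): 011101001

Answer: 011101001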